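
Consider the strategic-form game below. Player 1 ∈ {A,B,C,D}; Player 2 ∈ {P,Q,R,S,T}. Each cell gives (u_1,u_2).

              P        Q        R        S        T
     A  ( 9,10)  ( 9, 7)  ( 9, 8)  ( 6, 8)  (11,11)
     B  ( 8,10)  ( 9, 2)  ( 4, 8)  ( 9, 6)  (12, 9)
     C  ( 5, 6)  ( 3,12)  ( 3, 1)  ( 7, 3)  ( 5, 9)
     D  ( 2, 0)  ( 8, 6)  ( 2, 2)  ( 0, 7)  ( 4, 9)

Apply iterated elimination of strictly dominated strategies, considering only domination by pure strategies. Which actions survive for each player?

P1 drop C (B beats it: P:8>5 Q:9>3 R:4>3 S:9>7 T:12>5)
P1 drop D (A beats it: P:9>2 Q:9>8 R:9>2 S:6>0 T:11>4)
P2 drop Q (P beats it: A:10>7 B:10>2)
P2 drop R (P beats it: A:10>8 B:10>8)
P2 drop S (P beats it: A:10>8 B:10>6)
P1→{A,B} P2→{P,T}

IESDS → P1:{A,B} P2:{P,T}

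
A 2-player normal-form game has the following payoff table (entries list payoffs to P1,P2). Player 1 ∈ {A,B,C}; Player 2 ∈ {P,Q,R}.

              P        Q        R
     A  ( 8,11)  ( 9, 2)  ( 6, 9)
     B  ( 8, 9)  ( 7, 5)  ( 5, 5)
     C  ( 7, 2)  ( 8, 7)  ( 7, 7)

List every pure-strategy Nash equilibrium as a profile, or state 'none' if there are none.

(A,P): NE
(A,Q): not NE [P2→P gives 11>2]
(A,R): not NE [P1→C gives 7>6; P2→P gives 11>9]
(B,P): NE
(B,Q): not NE [P1→A gives 9>7; P2→P gives 9>5]
(B,R): not NE [P1→C gives 7>5; P2→P gives 9>5]
(C,P): not NE [P1→B gives 8>7; P2→R gives 7>2]
(C,Q): not NE [P1→A gives 9>8]
(C,R): NE

PSNE = {(A,P), (B,P), (C,R)}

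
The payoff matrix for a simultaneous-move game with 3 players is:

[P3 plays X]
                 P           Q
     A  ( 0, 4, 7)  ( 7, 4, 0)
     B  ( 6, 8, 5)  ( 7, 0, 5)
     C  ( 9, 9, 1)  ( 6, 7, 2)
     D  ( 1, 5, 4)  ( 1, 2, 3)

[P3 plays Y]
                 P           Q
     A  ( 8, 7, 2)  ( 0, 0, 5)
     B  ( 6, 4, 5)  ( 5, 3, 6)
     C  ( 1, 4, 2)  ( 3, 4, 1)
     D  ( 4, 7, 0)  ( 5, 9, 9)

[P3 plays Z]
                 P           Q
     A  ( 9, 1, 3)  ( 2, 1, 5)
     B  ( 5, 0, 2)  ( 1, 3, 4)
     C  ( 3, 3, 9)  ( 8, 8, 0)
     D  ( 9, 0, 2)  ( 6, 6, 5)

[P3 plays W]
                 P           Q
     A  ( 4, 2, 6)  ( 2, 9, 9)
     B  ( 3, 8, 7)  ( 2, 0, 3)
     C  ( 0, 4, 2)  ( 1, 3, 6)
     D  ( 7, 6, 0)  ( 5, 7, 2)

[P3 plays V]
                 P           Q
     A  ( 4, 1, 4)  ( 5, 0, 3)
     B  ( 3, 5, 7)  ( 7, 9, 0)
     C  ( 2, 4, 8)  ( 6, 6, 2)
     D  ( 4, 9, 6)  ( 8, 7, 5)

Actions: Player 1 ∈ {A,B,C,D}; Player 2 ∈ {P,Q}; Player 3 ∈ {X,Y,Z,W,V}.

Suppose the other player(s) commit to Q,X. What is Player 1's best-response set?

BR_1 = {A,B}

u_1(A vs Q,X) = 7
u_1(B vs Q,X) = 7
u_1(C vs Q,X) = 6
u_1(D vs Q,X) = 1
max payoff 7 at {A,B}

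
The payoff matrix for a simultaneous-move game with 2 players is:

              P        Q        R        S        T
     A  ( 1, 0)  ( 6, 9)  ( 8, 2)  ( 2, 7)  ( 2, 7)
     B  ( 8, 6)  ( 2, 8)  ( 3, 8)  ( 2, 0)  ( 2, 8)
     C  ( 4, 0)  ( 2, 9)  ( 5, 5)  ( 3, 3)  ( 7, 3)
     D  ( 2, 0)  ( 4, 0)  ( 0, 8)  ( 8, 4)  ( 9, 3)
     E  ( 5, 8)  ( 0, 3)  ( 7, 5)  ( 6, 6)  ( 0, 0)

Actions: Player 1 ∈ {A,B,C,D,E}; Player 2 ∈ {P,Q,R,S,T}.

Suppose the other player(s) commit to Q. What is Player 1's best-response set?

BR_1 = {A}

u_1(A vs Q) = 6
u_1(B vs Q) = 2
u_1(C vs Q) = 2
u_1(D vs Q) = 4
u_1(E vs Q) = 0
max payoff 6 at {A}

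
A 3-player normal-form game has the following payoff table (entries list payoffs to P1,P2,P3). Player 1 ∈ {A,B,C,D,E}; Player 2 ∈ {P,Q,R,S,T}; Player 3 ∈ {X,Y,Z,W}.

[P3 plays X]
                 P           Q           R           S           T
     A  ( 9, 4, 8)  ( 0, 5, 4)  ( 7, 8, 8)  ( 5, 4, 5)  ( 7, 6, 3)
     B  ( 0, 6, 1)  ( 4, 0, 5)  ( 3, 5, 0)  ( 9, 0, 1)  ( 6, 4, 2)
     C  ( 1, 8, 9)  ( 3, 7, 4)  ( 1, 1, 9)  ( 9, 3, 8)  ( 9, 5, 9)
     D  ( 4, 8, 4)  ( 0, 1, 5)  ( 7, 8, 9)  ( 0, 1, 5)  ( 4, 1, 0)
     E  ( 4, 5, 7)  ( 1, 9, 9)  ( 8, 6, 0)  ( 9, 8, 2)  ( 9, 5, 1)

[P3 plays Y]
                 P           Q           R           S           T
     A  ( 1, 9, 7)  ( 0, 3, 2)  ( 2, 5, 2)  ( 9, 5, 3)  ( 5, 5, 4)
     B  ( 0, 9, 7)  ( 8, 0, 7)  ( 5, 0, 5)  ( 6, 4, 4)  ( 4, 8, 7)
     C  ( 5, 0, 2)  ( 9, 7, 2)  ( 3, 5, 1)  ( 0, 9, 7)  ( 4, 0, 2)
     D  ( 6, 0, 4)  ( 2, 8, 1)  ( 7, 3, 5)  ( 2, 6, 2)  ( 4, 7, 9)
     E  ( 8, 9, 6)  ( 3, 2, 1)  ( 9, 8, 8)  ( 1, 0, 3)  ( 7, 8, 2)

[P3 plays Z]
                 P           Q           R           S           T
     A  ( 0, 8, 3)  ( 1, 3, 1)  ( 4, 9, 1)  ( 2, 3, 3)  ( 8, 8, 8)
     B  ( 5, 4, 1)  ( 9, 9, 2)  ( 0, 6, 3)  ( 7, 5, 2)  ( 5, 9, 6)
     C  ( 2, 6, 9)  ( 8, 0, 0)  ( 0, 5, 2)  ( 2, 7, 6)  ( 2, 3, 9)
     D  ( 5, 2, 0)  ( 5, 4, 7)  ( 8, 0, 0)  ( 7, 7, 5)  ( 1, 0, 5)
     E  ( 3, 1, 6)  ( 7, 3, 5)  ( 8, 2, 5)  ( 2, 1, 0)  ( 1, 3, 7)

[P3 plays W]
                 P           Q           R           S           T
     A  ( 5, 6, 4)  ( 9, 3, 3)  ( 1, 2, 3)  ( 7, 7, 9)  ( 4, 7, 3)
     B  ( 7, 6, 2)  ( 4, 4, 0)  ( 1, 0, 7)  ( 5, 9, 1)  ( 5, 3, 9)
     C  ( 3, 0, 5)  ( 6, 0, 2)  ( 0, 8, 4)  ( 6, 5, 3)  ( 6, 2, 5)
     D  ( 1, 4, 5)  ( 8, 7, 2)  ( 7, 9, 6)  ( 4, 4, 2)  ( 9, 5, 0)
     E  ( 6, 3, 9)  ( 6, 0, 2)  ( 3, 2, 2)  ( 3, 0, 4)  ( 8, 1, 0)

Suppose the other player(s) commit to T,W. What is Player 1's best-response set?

P1 best: {D}

u_1(A vs T,W) = 4
u_1(B vs T,W) = 5
u_1(C vs T,W) = 6
u_1(D vs T,W) = 9
u_1(E vs T,W) = 8
max payoff 9 at {D}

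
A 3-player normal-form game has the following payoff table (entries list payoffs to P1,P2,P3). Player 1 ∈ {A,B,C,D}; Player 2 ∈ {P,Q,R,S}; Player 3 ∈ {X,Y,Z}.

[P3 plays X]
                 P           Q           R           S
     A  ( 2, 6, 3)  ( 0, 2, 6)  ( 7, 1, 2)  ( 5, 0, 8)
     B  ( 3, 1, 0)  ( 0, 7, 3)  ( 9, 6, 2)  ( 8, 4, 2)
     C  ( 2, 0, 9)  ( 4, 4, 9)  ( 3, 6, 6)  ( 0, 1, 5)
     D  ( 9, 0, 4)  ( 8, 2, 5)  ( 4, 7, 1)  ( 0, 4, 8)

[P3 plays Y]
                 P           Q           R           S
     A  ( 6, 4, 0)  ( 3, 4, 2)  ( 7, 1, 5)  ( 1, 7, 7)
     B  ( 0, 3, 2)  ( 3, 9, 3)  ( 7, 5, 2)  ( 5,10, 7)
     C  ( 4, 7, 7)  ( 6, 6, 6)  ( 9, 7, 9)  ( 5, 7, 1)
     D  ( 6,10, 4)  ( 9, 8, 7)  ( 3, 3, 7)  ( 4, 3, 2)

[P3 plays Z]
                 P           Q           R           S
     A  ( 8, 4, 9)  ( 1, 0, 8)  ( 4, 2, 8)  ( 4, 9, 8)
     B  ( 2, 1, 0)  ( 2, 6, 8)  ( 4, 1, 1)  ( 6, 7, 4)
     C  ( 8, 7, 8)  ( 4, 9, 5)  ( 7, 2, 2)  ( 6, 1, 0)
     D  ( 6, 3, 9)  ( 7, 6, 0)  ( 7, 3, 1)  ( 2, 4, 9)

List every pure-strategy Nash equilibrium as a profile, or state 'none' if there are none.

NE set: (B,S,Y), (C,R,Y)

(A,P,X): not NE [P1→D gives 9>2; P3→Z gives 9>3]
(A,P,Y): not NE [P2→S gives 7>4; P3→Z gives 9>0]
(A,P,Z): not NE [P2→S gives 9>4]
(A,Q,X): not NE [P1→D gives 8>0; P2→P gives 6>2; P3→Z gives 8>6]
(A,Q,Y): not NE [P1→D gives 9>3; P2→S gives 7>4; P3→Z gives 8>2]
(A,Q,Z): not NE [P1→D gives 7>1; P2→S gives 9>0]
(A,R,X): not NE [P1→B gives 9>7; P2→P gives 6>1; P3→Z gives 8>2]
(A,R,Y): not NE [P1→C gives 9>7; P2→S gives 7>1; P3→Z gives 8>5]
(A,R,Z): not NE [P1→D gives 7>4; P2→S gives 9>2]
(A,S,X): not NE [P1→B gives 8>5; P2→P gives 6>0]
(A,S,Y): not NE [P1→C gives 5>1; P3→Z gives 8>7]
(A,S,Z): not NE [P1→C gives 6>4]
(B,P,X): not NE [P1→D gives 9>3; P2→Q gives 7>1; P3→Y gives 2>0]
(B,P,Y): not NE [P1→D gives 6>0; P2→S gives 10>3]
(B,P,Z): not NE [P1→C gives 8>2; P2→S gives 7>1; P3→Y gives 2>0]
(B,Q,X): not NE [P1→D gives 8>0; P3→Z gives 8>3]
(B,Q,Y): not NE [P1→D gives 9>3; P2→S gives 10>9; P3→Z gives 8>3]
(B,Q,Z): not NE [P1→D gives 7>2; P2→S gives 7>6]
(B,R,X): not NE [P2→Q gives 7>6]
(B,R,Y): not NE [P1→C gives 9>7; P2→S gives 10>5]
(B,R,Z): not NE [P1→D gives 7>4; P2→S gives 7>1; P3→Y gives 2>1]
(B,S,X): not NE [P2→Q gives 7>4; P3→Y gives 7>2]
(B,S,Y): NE
(B,S,Z): not NE [P3→Y gives 7>4]
(C,P,X): not NE [P1→D gives 9>2; P2→R gives 6>0]
(C,P,Y): not NE [P1→D gives 6>4; P3→X gives 9>7]
(C,P,Z): not NE [P2→Q gives 9>7; P3→X gives 9>8]
(C,Q,X): not NE [P1→D gives 8>4; P2→R gives 6>4]
(C,Q,Y): not NE [P1→D gives 9>6; P2→S gives 7>6; P3→X gives 9>6]
(C,Q,Z): not NE [P1→D gives 7>4; P3→X gives 9>5]
(C,R,X): not NE [P1→B gives 9>3; P3→Y gives 9>6]
(C,R,Y): NE
(C,R,Z): not NE [P2→Q gives 9>2; P3→Y gives 9>2]
(C,S,X): not NE [P1→B gives 8>0; P2→R gives 6>1]
(C,S,Y): not NE [P3→X gives 5>1]
(C,S,Z): not NE [P2→Q gives 9>1; P3→X gives 5>0]
(D,P,X): not NE [P2→R gives 7>0; P3→Z gives 9>4]
(D,P,Y): not NE [P3→Z gives 9>4]
(D,P,Z): not NE [P1→C gives 8>6; P2→Q gives 6>3]
(D,Q,X): not NE [P2→R gives 7>2; P3→Y gives 7>5]
(D,Q,Y): not NE [P2→P gives 10>8]
(D,Q,Z): not NE [P3→Y gives 7>0]
(D,R,X): not NE [P1→B gives 9>4; P3→Y gives 7>1]
(D,R,Y): not NE [P1→C gives 9>3; P2→P gives 10>3]
(D,R,Z): not NE [P2→Q gives 6>3; P3→Y gives 7>1]
(D,S,X): not NE [P1→B gives 8>0; P2→R gives 7>4; P3→Z gives 9>8]
(D,S,Y): not NE [P1→C gives 5>4; P2→P gives 10>3; P3→Z gives 9>2]
(D,S,Z): not NE [P1→C gives 6>2; P2→Q gives 6>4]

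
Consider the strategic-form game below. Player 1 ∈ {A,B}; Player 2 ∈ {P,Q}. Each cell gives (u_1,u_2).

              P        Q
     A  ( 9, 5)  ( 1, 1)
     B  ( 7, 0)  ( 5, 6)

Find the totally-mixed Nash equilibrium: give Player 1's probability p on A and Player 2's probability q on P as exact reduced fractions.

P1 indiff ⇒ q·9+(1-q)·1 = q·7+(1-q)·5 ⇒ q(2) = (1-q)(4) ⇒ q = 2/3
P2 indiff ⇒ p·5+(1-p)·0 = p·1+(1-p)·6 ⇒ p(4) = (1-p)(6) ⇒ p = 3/5

p=3/5, q=2/3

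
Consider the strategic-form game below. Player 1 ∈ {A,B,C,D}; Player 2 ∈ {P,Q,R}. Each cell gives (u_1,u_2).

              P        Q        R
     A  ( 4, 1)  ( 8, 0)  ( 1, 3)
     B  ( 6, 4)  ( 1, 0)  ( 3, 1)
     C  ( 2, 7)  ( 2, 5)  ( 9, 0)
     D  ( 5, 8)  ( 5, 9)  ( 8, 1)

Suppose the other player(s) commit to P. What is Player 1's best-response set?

argmax u_1 = {B}

u_1(A vs P) = 4
u_1(B vs P) = 6
u_1(C vs P) = 2
u_1(D vs P) = 5
max payoff 6 at {B}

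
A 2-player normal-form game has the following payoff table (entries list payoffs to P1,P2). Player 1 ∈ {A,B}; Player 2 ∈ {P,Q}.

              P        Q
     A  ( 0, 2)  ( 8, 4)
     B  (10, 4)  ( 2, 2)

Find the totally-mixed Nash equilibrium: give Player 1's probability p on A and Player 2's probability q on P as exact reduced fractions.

(p,q) = (1/2, 3/8)

P1 indiff ⇒ q·0+(1-q)·8 = q·10+(1-q)·2 ⇒ q(-10) = (1-q)(-6) ⇒ q = 3/8
P2 indiff ⇒ p·2+(1-p)·4 = p·4+(1-p)·2 ⇒ p(-2) = (1-p)(-2) ⇒ p = 1/2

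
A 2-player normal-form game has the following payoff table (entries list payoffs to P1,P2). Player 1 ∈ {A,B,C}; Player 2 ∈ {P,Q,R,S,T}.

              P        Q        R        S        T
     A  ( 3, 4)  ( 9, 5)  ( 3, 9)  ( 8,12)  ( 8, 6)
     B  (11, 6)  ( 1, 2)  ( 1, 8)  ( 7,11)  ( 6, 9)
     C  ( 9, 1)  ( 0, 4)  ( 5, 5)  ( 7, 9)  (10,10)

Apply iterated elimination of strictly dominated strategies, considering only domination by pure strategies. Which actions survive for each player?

IESDS → P1:{A,C} P2:{S,T}

P2 drop P (R beats it: A:9>4 B:8>6 C:5>1)
P1 drop B (A beats it: Q:9>1 R:3>1 S:8>7 T:8>6)
P2 drop Q (R beats it: A:9>5 C:5>4)
P2 drop R (S beats it: A:12>9 C:9>5)
P1→{A,C} P2→{S,T}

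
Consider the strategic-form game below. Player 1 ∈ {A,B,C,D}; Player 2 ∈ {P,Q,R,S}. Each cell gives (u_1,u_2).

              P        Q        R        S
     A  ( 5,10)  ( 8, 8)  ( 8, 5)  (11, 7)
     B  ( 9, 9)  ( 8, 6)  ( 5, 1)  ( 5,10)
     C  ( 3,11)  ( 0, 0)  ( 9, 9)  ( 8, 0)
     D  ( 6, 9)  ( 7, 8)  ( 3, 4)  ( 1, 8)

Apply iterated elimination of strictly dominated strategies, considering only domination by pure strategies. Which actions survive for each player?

P1 drop D (B beats it: P:9>6 Q:8>7 R:5>3 S:5>1)
P2 drop Q (P beats it: A:10>8 B:9>6 C:11>0)
P2 drop R (P beats it: A:10>5 B:9>1 C:11>9)
P1 drop C (A beats it: P:5>3 S:11>8)
P1→{A,B} P2→{P,S}

Remaining: P1:{A,B} P2:{P,S}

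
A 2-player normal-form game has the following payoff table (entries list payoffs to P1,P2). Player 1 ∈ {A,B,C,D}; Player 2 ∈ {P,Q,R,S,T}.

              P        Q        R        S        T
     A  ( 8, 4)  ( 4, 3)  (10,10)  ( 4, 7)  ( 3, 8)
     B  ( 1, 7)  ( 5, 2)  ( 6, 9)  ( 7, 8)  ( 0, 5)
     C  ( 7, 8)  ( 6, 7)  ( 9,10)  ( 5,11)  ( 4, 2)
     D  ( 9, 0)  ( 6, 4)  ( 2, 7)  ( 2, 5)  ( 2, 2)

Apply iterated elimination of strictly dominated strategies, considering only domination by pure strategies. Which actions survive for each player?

P2 drop P (R beats it: A:10>4 B:9>7 C:10>8 D:7>0)
P2 drop Q (R beats it: A:10>3 B:9>2 C:10>7 D:7>4)
P1 drop D (A beats it: R:10>2 S:4>2 T:3>2)
P2 drop T (R beats it: A:10>8 B:9>5 C:10>2)
P1→{A,B,C} P2→{R,S}

IESDS → P1:{A,B,C} P2:{R,S}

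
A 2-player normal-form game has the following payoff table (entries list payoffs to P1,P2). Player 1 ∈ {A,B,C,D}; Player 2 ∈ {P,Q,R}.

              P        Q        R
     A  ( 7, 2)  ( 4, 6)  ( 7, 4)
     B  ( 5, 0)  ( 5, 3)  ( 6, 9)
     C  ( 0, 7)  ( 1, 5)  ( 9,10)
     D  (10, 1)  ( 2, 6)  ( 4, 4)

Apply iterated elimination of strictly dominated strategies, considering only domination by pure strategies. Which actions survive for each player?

Remaining: P1:{A,B,C} P2:{Q,R}

P2 drop P (R beats it: A:4>2 B:9>0 C:10>7 D:4>1)
P1 drop D (A beats it: Q:4>2 R:7>4)
P1→{A,B,C} P2→{Q,R}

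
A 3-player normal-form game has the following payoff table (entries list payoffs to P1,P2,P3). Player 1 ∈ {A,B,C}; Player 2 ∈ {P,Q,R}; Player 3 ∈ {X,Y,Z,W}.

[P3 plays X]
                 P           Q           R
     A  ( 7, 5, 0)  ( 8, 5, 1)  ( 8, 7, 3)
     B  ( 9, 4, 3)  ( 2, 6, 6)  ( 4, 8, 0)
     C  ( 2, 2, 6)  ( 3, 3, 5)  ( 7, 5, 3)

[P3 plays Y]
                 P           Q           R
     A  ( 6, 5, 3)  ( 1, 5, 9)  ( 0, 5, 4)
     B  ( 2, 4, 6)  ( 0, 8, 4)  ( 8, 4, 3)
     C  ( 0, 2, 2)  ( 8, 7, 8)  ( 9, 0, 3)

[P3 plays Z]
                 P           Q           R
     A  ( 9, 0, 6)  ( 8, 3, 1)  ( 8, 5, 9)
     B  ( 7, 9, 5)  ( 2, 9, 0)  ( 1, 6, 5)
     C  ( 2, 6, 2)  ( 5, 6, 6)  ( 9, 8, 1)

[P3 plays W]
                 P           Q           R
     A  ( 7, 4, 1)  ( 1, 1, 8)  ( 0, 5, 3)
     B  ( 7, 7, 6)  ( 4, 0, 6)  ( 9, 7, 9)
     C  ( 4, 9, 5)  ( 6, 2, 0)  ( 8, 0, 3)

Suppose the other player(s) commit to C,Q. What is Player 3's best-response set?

u_3(X vs C,Q) = 5
u_3(Y vs C,Q) = 8
u_3(Z vs C,Q) = 6
u_3(W vs C,Q) = 0
max payoff 8 at {Y}

argmax u_3 = {Y}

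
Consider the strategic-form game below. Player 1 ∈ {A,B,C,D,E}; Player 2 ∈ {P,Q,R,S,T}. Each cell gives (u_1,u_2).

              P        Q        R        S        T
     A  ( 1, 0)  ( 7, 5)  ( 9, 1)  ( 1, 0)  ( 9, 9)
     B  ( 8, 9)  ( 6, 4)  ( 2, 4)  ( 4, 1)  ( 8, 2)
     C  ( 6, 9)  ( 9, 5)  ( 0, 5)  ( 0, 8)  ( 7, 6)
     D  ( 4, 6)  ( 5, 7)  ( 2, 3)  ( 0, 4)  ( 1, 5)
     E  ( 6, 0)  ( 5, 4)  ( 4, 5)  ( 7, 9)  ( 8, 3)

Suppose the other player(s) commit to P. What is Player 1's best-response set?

u_1(A vs P) = 1
u_1(B vs P) = 8
u_1(C vs P) = 6
u_1(D vs P) = 4
u_1(E vs P) = 6
max payoff 8 at {B}

argmax u_1 = {B}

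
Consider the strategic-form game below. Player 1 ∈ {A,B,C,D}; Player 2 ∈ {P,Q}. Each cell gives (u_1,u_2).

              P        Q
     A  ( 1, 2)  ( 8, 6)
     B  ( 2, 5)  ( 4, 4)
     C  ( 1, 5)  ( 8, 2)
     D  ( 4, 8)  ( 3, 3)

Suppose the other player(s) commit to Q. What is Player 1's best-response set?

u_1(A vs Q) = 8
u_1(B vs Q) = 4
u_1(C vs Q) = 8
u_1(D vs Q) = 3
max payoff 8 at {A,C}

BR_1 = {A,C}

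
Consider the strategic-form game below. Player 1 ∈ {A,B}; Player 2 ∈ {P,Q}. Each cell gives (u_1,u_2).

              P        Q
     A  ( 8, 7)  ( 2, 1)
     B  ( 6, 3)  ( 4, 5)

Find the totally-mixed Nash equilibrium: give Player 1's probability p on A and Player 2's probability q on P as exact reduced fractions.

P1 indiff ⇒ q·8+(1-q)·2 = q·6+(1-q)·4 ⇒ q(2) = (1-q)(2) ⇒ q = 1/2
P2 indiff ⇒ p·7+(1-p)·3 = p·1+(1-p)·5 ⇒ p(6) = (1-p)(2) ⇒ p = 1/4

P1 mixes 1/4 on A; P2 mixes 1/2 on P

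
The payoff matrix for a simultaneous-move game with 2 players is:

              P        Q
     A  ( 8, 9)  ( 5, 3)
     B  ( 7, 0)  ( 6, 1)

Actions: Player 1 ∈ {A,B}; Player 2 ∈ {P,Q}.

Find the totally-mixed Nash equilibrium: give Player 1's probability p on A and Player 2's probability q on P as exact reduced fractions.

P1 indiff ⇒ q·8+(1-q)·5 = q·7+(1-q)·6 ⇒ q(1) = (1-q)(1) ⇒ q = 1/2
P2 indiff ⇒ p·9+(1-p)·0 = p·3+(1-p)·1 ⇒ p(6) = (1-p)(1) ⇒ p = 1/7

(p,q) = (1/7, 1/2)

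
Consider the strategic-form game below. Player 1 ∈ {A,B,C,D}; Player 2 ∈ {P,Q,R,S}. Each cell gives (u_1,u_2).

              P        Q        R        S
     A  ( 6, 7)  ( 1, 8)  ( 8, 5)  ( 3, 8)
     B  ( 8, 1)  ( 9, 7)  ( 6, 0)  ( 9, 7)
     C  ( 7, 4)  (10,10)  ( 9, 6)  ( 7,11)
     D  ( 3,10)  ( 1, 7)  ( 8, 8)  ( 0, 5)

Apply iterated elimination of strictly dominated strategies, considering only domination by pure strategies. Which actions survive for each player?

P1 drop A (C beats it: P:7>6 Q:10>1 R:9>8 S:7>3)
P1 drop D (C beats it: P:7>3 Q:10>1 R:9>8 S:7>0)
P2 drop P (Q beats it: B:7>1 C:10>4)
P2 drop R (Q beats it: B:7>0 C:10>6)
P1→{B,C} P2→{Q,S}

IESDS → P1:{B,C} P2:{Q,S}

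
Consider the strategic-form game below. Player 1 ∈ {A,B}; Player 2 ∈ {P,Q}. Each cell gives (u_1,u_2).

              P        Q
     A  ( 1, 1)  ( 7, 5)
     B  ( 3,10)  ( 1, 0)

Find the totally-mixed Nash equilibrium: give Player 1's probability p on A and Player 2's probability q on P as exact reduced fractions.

(p,q) = (5/7, 3/4)

P1 indiff ⇒ q·1+(1-q)·7 = q·3+(1-q)·1 ⇒ q(-2) = (1-q)(-6) ⇒ q = 3/4
P2 indiff ⇒ p·1+(1-p)·10 = p·5+(1-p)·0 ⇒ p(-4) = (1-p)(-10) ⇒ p = 5/7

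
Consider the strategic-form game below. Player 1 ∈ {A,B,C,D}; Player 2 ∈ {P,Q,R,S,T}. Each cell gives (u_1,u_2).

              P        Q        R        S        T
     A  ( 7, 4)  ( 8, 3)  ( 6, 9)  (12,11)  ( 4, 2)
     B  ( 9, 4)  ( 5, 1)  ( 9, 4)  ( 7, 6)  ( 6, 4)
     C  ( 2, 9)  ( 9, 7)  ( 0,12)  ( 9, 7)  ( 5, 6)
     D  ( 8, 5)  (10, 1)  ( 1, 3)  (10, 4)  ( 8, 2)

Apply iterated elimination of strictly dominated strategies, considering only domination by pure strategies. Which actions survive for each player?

P1 drop C (D beats it: P:8>2 Q:10>9 R:1>0 S:10>9 T:8>5)
P2 drop Q (P beats it: A:4>3 B:4>1 D:5>1)
P2 drop R (S beats it: A:11>9 B:6>4 D:4>3)
P2 drop T (S beats it: A:11>2 B:6>4 D:4>2)
P1→{A,B,D} P2→{P,S}

Remaining: P1:{A,B,D} P2:{P,S}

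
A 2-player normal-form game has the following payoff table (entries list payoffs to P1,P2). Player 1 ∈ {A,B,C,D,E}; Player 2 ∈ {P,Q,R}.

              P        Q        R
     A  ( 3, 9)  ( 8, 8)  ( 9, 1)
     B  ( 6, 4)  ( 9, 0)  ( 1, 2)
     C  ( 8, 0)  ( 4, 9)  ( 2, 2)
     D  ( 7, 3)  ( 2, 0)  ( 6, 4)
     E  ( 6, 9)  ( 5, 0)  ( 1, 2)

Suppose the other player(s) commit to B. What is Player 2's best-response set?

u_2(P vs B) = 4
u_2(Q vs B) = 0
u_2(R vs B) = 2
max payoff 4 at {P}

argmax u_2 = {P}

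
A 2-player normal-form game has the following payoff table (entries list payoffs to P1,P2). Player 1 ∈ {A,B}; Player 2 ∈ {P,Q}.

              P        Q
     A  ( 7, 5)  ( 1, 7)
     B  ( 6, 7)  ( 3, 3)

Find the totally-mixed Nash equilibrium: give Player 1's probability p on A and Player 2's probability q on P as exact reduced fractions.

p=2/3, q=2/3

P1 indiff ⇒ q·7+(1-q)·1 = q·6+(1-q)·3 ⇒ q(1) = (1-q)(2) ⇒ q = 2/3
P2 indiff ⇒ p·5+(1-p)·7 = p·7+(1-p)·3 ⇒ p(-2) = (1-p)(-4) ⇒ p = 2/3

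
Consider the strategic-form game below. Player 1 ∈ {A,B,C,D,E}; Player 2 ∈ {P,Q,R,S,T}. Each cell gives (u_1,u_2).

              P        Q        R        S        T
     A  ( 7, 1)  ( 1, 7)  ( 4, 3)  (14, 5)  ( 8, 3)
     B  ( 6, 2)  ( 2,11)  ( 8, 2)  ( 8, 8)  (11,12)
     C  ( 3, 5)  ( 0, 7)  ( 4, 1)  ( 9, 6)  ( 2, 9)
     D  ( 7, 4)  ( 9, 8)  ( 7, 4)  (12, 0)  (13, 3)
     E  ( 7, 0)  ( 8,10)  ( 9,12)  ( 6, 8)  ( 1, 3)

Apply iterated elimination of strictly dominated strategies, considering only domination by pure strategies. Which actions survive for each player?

P1 drop C (D beats it: P:7>3 Q:9>0 R:7>4 S:12>9 T:13>2)
P2 drop P (Q beats it: A:7>1 B:11>2 D:8>4 E:10>0)
P2 drop S (Q beats it: A:7>5 B:11>8 D:8>0 E:10>8)
P1 drop A (B beats it: Q:2>1 R:8>4 T:11>8)
P1→{B,D,E} P2→{Q,R,T}

IESDS → P1:{B,D,E} P2:{Q,R,T}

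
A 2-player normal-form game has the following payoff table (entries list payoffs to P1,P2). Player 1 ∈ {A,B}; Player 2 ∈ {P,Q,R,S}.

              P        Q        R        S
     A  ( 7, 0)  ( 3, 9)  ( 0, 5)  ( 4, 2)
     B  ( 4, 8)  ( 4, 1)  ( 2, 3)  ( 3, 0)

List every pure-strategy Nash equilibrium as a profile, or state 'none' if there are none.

PSNE: ∅

(A,P): not NE [P2→Q gives 9>0]
(A,Q): not NE [P1→B gives 4>3]
(A,R): not NE [P1→B gives 2>0; P2→Q gives 9>5]
(A,S): not NE [P2→Q gives 9>2]
(B,P): not NE [P1→A gives 7>4]
(B,Q): not NE [P2→P gives 8>1]
(B,R): not NE [P2→P gives 8>3]
(B,S): not NE [P1→A gives 4>3; P2→P gives 8>0]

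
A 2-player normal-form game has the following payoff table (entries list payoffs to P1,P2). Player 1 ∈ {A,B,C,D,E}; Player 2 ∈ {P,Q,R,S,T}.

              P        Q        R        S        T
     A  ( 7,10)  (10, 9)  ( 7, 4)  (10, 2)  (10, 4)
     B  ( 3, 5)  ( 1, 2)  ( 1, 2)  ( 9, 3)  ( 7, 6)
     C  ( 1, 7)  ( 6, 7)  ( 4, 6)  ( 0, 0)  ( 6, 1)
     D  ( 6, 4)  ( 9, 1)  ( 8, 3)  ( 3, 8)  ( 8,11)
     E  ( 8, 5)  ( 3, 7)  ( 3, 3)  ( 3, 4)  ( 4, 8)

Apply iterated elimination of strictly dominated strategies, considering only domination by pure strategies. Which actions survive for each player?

P1 drop B (A beats it: P:7>3 Q:10>1 R:7>1 S:10>9 T:10>7)
P1 drop C (A beats it: P:7>1 Q:10>6 R:7>4 S:10>0 T:10>6)
P2 drop R (P beats it: A:10>4 D:4>3 E:5>3)
P1 drop D (A beats it: P:7>6 Q:10>9 S:10>3 T:10>8)
P2 drop S (P beats it: A:10>2 E:5>4)
P1→{A,E} P2→{P,Q,T}

Remaining: P1:{A,E} P2:{P,Q,T}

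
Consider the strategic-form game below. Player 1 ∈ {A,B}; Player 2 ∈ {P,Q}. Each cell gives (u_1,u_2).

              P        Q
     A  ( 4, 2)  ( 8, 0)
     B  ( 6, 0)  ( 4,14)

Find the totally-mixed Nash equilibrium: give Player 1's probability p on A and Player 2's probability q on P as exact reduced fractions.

(p,q) = (7/8, 2/3)

P1 indiff ⇒ q·4+(1-q)·8 = q·6+(1-q)·4 ⇒ q(-2) = (1-q)(-4) ⇒ q = 2/3
P2 indiff ⇒ p·2+(1-p)·0 = p·0+(1-p)·14 ⇒ p(2) = (1-p)(14) ⇒ p = 7/8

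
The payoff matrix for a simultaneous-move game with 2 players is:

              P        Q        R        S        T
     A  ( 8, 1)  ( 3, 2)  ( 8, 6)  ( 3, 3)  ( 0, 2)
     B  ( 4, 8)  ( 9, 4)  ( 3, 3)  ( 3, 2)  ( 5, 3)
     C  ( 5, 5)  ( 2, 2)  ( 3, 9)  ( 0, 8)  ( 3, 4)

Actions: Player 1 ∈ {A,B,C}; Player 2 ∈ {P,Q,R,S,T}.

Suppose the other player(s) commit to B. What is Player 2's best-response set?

u_2(P vs B) = 8
u_2(Q vs B) = 4
u_2(R vs B) = 3
u_2(S vs B) = 2
u_2(T vs B) = 3
max payoff 8 at {P}

argmax u_2 = {P}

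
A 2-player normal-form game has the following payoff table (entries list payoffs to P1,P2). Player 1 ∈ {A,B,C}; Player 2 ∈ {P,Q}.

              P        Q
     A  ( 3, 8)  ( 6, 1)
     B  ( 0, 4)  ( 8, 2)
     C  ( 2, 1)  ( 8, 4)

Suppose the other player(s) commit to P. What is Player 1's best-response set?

P1 best: {A}

u_1(A vs P) = 3
u_1(B vs P) = 0
u_1(C vs P) = 2
max payoff 3 at {A}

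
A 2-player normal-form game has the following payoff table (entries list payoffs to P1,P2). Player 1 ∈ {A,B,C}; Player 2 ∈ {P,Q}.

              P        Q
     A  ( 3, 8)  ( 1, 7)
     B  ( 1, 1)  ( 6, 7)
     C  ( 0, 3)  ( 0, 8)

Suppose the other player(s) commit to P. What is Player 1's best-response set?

u_1(A vs P) = 3
u_1(B vs P) = 1
u_1(C vs P) = 0
max payoff 3 at {A}

P1 best: {A}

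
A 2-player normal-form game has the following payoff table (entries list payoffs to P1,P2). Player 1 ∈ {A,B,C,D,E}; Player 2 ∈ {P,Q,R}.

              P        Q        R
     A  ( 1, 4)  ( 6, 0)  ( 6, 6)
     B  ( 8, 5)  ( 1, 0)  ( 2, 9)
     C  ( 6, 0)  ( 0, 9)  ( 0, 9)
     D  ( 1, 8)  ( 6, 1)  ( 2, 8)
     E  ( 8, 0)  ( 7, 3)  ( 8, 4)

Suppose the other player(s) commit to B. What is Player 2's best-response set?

BR_2 = {R}

u_2(P vs B) = 5
u_2(Q vs B) = 0
u_2(R vs B) = 9
max payoff 9 at {R}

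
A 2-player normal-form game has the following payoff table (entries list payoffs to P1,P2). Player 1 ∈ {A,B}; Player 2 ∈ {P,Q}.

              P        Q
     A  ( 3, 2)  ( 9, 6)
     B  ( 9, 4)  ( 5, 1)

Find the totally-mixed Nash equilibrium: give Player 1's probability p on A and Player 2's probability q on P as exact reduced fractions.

P1 indiff ⇒ q·3+(1-q)·9 = q·9+(1-q)·5 ⇒ q(-6) = (1-q)(-4) ⇒ q = 2/5
P2 indiff ⇒ p·2+(1-p)·4 = p·6+(1-p)·1 ⇒ p(-4) = (1-p)(-3) ⇒ p = 3/7

P1 mixes 3/7 on A; P2 mixes 2/5 on P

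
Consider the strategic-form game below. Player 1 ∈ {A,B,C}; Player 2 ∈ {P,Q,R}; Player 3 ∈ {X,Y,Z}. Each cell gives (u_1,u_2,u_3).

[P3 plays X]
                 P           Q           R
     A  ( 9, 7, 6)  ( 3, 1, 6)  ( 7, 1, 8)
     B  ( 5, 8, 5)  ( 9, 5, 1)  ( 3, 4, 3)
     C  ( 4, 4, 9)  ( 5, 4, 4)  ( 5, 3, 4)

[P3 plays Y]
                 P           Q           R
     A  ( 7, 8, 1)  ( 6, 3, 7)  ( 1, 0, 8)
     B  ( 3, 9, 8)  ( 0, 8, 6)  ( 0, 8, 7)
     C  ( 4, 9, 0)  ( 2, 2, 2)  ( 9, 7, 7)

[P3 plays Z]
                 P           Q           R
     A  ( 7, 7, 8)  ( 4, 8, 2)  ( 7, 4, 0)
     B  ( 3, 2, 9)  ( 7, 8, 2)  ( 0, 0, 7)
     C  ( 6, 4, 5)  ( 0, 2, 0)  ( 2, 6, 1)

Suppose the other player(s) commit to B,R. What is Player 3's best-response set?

BR_3 = {Y,Z}

u_3(X vs B,R) = 3
u_3(Y vs B,R) = 7
u_3(Z vs B,R) = 7
max payoff 7 at {Y,Z}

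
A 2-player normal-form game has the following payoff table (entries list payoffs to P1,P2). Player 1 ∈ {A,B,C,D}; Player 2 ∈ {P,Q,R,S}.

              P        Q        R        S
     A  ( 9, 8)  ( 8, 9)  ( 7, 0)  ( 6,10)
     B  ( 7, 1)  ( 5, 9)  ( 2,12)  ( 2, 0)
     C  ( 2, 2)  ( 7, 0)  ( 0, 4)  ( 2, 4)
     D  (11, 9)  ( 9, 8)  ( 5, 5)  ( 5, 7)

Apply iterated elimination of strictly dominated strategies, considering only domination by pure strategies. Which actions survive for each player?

Remaining: P1:{A,D} P2:{P,Q,S}

P1 drop B (A beats it: P:9>7 Q:8>5 R:7>2 S:6>2)
P1 drop C (A beats it: P:9>2 Q:8>7 R:7>0 S:6>2)
P2 drop R (P beats it: A:8>0 D:9>5)
P1→{A,D} P2→{P,Q,S}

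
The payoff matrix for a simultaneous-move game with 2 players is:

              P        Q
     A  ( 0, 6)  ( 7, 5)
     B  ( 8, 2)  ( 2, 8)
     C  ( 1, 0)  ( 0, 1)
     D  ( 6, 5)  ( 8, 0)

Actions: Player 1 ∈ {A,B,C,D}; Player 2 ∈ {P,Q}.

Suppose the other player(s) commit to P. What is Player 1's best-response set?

u_1(A vs P) = 0
u_1(B vs P) = 8
u_1(C vs P) = 1
u_1(D vs P) = 6
max payoff 8 at {B}

argmax u_1 = {B}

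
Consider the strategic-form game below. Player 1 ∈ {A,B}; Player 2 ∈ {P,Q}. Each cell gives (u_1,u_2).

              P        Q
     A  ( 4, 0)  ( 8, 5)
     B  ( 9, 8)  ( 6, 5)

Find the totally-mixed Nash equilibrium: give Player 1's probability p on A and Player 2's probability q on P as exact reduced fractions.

(p,q) = (3/8, 2/7)

P1 indiff ⇒ q·4+(1-q)·8 = q·9+(1-q)·6 ⇒ q(-5) = (1-q)(-2) ⇒ q = 2/7
P2 indiff ⇒ p·0+(1-p)·8 = p·5+(1-p)·5 ⇒ p(-5) = (1-p)(-3) ⇒ p = 3/8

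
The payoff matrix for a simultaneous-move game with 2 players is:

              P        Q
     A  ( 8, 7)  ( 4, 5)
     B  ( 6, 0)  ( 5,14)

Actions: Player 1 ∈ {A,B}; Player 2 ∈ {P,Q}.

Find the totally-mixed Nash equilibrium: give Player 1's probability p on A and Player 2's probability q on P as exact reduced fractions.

(p,q) = (7/8, 1/3)

P1 indiff ⇒ q·8+(1-q)·4 = q·6+(1-q)·5 ⇒ q(2) = (1-q)(1) ⇒ q = 1/3
P2 indiff ⇒ p·7+(1-p)·0 = p·5+(1-p)·14 ⇒ p(2) = (1-p)(14) ⇒ p = 7/8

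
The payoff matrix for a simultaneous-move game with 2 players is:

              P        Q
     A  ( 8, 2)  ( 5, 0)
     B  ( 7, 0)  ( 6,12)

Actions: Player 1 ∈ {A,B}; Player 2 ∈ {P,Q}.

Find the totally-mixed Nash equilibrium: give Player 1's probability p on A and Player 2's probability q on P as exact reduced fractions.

P1 indiff ⇒ q·8+(1-q)·5 = q·7+(1-q)·6 ⇒ q(1) = (1-q)(1) ⇒ q = 1/2
P2 indiff ⇒ p·2+(1-p)·0 = p·0+(1-p)·12 ⇒ p(2) = (1-p)(12) ⇒ p = 6/7

(p,q) = (6/7, 1/2)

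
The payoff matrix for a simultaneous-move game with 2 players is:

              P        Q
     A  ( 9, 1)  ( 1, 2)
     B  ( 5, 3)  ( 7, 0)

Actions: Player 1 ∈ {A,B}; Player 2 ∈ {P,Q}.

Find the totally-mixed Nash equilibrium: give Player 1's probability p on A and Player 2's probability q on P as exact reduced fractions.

(p,q) = (3/4, 3/5)

P1 indiff ⇒ q·9+(1-q)·1 = q·5+(1-q)·7 ⇒ q(4) = (1-q)(6) ⇒ q = 3/5
P2 indiff ⇒ p·1+(1-p)·3 = p·2+(1-p)·0 ⇒ p(-1) = (1-p)(-3) ⇒ p = 3/4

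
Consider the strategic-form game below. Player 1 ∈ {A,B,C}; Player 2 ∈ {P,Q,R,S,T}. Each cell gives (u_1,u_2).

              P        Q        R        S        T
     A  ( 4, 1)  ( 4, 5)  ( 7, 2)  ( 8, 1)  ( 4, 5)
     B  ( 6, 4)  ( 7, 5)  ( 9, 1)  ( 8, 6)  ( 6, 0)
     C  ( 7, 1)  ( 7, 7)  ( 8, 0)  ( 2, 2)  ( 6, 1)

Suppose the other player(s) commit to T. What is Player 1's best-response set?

argmax u_1 = {B,C}

u_1(A vs T) = 4
u_1(B vs T) = 6
u_1(C vs T) = 6
max payoff 6 at {B,C}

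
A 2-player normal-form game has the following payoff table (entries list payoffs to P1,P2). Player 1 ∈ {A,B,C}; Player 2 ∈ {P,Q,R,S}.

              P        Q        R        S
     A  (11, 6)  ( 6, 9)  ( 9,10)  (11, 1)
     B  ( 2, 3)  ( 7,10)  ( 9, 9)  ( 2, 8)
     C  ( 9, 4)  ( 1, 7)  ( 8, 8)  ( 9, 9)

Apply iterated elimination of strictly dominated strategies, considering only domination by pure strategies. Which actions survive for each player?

IESDS → P1:{A,B} P2:{Q,R}

P1 drop C (A beats it: P:11>9 Q:6>1 R:9>8 S:11>9)
P2 drop P (Q beats it: A:9>6 B:10>3)
P2 drop S (Q beats it: A:9>1 B:10>8)
P1→{A,B} P2→{Q,R}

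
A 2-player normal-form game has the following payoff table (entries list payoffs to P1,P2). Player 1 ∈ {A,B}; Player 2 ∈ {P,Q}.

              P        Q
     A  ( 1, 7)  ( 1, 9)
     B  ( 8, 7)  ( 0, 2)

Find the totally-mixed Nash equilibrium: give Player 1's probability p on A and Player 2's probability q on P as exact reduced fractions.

P1 indiff ⇒ q·1+(1-q)·1 = q·8+(1-q)·0 ⇒ q(-7) = (1-q)(-1) ⇒ q = 1/8
P2 indiff ⇒ p·7+(1-p)·7 = p·9+(1-p)·2 ⇒ p(-2) = (1-p)(-5) ⇒ p = 5/7

(p,q) = (5/7, 1/8)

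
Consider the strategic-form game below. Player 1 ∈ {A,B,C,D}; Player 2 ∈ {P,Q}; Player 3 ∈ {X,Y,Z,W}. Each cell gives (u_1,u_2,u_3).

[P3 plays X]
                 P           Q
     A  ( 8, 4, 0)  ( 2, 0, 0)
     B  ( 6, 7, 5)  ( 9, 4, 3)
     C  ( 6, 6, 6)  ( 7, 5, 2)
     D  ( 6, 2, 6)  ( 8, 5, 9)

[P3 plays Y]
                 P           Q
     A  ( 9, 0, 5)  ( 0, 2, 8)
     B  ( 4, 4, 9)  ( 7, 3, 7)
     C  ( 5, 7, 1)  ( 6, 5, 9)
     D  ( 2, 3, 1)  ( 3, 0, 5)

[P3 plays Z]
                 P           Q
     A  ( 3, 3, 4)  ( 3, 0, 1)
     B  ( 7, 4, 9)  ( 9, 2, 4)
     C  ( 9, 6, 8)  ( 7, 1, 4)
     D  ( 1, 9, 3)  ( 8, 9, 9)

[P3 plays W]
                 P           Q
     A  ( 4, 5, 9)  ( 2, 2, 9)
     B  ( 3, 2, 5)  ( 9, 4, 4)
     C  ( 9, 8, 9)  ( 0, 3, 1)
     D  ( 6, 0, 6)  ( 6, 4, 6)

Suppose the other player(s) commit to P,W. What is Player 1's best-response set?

argmax u_1 = {C}

u_1(A vs P,W) = 4
u_1(B vs P,W) = 3
u_1(C vs P,W) = 9
u_1(D vs P,W) = 6
max payoff 9 at {C}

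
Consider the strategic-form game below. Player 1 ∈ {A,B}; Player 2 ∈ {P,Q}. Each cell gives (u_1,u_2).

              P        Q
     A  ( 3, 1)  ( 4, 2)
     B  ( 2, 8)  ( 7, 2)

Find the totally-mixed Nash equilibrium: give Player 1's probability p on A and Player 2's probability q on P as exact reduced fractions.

p=6/7, q=3/4

P1 indiff ⇒ q·3+(1-q)·4 = q·2+(1-q)·7 ⇒ q(1) = (1-q)(3) ⇒ q = 3/4
P2 indiff ⇒ p·1+(1-p)·8 = p·2+(1-p)·2 ⇒ p(-1) = (1-p)(-6) ⇒ p = 6/7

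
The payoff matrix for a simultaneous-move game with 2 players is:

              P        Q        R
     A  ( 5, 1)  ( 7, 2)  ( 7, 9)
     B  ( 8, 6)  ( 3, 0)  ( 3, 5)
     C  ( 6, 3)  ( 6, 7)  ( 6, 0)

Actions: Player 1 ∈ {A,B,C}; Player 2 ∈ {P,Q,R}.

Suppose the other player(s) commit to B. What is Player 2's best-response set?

u_2(P vs B) = 6
u_2(Q vs B) = 0
u_2(R vs B) = 5
max payoff 6 at {P}

P2 best: {P}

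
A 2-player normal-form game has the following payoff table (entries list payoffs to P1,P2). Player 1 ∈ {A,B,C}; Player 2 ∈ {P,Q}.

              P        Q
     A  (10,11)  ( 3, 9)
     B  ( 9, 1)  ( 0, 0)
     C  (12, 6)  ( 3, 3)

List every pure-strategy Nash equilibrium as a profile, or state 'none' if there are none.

(A,P): not NE [P1→C gives 12>10]
(A,Q): not NE [P2→P gives 11>9]
(B,P): not NE [P1→C gives 12>9]
(B,Q): not NE [P1→C gives 3>0; P2→P gives 1>0]
(C,P): NE
(C,Q): not NE [P2→P gives 6>3]

NE set: (C,P)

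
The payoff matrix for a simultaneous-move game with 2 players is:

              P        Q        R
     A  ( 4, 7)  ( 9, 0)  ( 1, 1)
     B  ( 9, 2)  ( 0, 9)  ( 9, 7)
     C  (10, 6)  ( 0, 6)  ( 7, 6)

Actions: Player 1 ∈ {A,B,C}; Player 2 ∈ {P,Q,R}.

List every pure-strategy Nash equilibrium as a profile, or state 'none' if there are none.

Nash profiles: (C,P)

(A,P): not NE [P1→C gives 10>4]
(A,Q): not NE [P2→P gives 7>0]
(A,R): not NE [P1→B gives 9>1; P2→P gives 7>1]
(B,P): not NE [P1→C gives 10>9; P2→Q gives 9>2]
(B,Q): not NE [P1→A gives 9>0]
(B,R): not NE [P2→Q gives 9>7]
(C,P): NE
(C,Q): not NE [P1→A gives 9>0]
(C,R): not NE [P1→B gives 9>7]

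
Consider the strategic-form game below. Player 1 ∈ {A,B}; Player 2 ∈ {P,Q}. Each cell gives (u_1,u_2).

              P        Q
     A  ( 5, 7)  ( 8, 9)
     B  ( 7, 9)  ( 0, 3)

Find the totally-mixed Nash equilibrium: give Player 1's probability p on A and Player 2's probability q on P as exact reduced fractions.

p=3/4, q=4/5

P1 indiff ⇒ q·5+(1-q)·8 = q·7+(1-q)·0 ⇒ q(-2) = (1-q)(-8) ⇒ q = 4/5
P2 indiff ⇒ p·7+(1-p)·9 = p·9+(1-p)·3 ⇒ p(-2) = (1-p)(-6) ⇒ p = 3/4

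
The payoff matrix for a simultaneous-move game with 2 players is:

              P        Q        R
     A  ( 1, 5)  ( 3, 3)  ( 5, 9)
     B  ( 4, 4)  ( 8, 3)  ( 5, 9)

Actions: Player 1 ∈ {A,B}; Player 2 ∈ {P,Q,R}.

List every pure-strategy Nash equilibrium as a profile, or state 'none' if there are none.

PSNE = {(A,R), (B,R)}

(A,P): not NE [P1→B gives 4>1; P2→R gives 9>5]
(A,Q): not NE [P1→B gives 8>3; P2→R gives 9>3]
(A,R): NE
(B,P): not NE [P2→R gives 9>4]
(B,Q): not NE [P2→R gives 9>3]
(B,R): NE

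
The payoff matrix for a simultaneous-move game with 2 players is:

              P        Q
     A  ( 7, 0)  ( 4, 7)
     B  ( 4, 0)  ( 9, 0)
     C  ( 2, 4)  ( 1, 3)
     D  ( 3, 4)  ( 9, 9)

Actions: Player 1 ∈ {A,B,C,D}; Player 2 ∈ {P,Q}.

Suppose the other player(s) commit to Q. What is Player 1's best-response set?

BR_1 = {B,D}

u_1(A vs Q) = 4
u_1(B vs Q) = 9
u_1(C vs Q) = 1
u_1(D vs Q) = 9
max payoff 9 at {B,D}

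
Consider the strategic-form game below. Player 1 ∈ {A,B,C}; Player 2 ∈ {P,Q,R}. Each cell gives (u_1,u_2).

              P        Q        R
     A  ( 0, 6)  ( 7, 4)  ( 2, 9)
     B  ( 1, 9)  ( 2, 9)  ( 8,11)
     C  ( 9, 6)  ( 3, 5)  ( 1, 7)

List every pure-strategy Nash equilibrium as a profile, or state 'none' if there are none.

(A,P): not NE [P1→C gives 9>0; P2→R gives 9>6]
(A,Q): not NE [P2→R gives 9>4]
(A,R): not NE [P1→B gives 8>2]
(B,P): not NE [P1→C gives 9>1; P2→R gives 11>9]
(B,Q): not NE [P1→A gives 7>2; P2→R gives 11>9]
(B,R): NE
(C,P): not NE [P2→R gives 7>6]
(C,Q): not NE [P1→A gives 7>3; P2→R gives 7>5]
(C,R): not NE [P1→B gives 8>1]

PSNE = {(B,R)}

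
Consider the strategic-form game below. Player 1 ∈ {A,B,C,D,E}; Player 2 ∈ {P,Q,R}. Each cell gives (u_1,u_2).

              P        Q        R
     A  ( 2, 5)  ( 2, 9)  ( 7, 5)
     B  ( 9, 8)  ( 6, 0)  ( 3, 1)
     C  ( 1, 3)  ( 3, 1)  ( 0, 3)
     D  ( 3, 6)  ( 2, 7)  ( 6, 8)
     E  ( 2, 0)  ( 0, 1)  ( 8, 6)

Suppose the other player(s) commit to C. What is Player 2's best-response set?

argmax u_2 = {P,R}

u_2(P vs C) = 3
u_2(Q vs C) = 1
u_2(R vs C) = 3
max payoff 3 at {P,R}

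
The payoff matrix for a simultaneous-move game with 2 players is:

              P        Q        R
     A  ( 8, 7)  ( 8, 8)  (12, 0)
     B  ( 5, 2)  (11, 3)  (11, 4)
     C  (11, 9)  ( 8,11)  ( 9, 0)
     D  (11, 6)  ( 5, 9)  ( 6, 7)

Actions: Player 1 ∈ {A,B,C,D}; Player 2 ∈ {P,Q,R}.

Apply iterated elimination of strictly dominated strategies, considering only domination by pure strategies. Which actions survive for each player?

Remaining: P1:{A,B} P2:{Q,R}

P2 drop P (Q beats it: A:8>7 B:3>2 C:11>9 D:9>6)
P1 drop C (B beats it: Q:11>8 R:11>9)
P1 drop D (A beats it: Q:8>5 R:12>6)
P1→{A,B} P2→{Q,R}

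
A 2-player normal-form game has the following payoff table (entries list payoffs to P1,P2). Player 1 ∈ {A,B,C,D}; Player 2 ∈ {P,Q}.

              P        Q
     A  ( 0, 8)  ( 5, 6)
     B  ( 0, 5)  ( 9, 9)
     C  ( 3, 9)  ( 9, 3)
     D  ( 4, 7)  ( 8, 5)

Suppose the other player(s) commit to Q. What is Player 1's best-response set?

BR_1 = {B,C}

u_1(A vs Q) = 5
u_1(B vs Q) = 9
u_1(C vs Q) = 9
u_1(D vs Q) = 8
max payoff 9 at {B,C}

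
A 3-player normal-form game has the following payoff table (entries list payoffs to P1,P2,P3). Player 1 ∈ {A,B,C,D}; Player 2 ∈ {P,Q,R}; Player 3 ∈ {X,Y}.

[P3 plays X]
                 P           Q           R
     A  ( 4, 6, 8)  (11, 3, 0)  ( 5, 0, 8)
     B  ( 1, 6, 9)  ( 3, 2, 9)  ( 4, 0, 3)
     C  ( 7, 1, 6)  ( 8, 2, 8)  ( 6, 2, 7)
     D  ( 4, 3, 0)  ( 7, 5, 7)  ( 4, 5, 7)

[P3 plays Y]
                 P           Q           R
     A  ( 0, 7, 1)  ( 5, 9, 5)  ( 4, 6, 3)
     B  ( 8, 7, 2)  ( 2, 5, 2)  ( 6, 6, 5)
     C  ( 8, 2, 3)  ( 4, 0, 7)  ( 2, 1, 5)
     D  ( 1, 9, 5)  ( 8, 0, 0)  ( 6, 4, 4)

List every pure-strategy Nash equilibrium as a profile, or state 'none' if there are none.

PSNE = {(C,R,X)}

(A,P,X): not NE [P1→C gives 7>4]
(A,P,Y): not NE [P1→C gives 8>0; P2→Q gives 9>7; P3→X gives 8>1]
(A,Q,X): not NE [P2→P gives 6>3; P3→Y gives 5>0]
(A,Q,Y): not NE [P1→D gives 8>5]
(A,R,X): not NE [P1→C gives 6>5; P2→P gives 6>0]
(A,R,Y): not NE [P1→D gives 6>4; P2→Q gives 9>6; P3→X gives 8>3]
(B,P,X): not NE [P1→C gives 7>1]
(B,P,Y): not NE [P3→X gives 9>2]
(B,Q,X): not NE [P1→A gives 11>3; P2→P gives 6>2]
(B,Q,Y): not NE [P1→D gives 8>2; P2→P gives 7>5; P3→X gives 9>2]
(B,R,X): not NE [P1→C gives 6>4; P2→P gives 6>0; P3→Y gives 5>3]
(B,R,Y): not NE [P2→P gives 7>6]
(C,P,X): not NE [P2→R gives 2>1]
(C,P,Y): not NE [P3→X gives 6>3]
(C,Q,X): not NE [P1→A gives 11>8]
(C,Q,Y): not NE [P1→D gives 8>4; P2→P gives 2>0; P3→X gives 8>7]
(C,R,X): NE
(C,R,Y): not NE [P1→D gives 6>2; P2→P gives 2>1; P3→X gives 7>5]
(D,P,X): not NE [P1→C gives 7>4; P2→R gives 5>3; P3→Y gives 5>0]
(D,P,Y): not NE [P1→C gives 8>1]
(D,Q,X): not NE [P1→A gives 11>7]
(D,Q,Y): not NE [P2→P gives 9>0; P3→X gives 7>0]
(D,R,X): not NE [P1→C gives 6>4]
(D,R,Y): not NE [P2→P gives 9>4; P3→X gives 7>4]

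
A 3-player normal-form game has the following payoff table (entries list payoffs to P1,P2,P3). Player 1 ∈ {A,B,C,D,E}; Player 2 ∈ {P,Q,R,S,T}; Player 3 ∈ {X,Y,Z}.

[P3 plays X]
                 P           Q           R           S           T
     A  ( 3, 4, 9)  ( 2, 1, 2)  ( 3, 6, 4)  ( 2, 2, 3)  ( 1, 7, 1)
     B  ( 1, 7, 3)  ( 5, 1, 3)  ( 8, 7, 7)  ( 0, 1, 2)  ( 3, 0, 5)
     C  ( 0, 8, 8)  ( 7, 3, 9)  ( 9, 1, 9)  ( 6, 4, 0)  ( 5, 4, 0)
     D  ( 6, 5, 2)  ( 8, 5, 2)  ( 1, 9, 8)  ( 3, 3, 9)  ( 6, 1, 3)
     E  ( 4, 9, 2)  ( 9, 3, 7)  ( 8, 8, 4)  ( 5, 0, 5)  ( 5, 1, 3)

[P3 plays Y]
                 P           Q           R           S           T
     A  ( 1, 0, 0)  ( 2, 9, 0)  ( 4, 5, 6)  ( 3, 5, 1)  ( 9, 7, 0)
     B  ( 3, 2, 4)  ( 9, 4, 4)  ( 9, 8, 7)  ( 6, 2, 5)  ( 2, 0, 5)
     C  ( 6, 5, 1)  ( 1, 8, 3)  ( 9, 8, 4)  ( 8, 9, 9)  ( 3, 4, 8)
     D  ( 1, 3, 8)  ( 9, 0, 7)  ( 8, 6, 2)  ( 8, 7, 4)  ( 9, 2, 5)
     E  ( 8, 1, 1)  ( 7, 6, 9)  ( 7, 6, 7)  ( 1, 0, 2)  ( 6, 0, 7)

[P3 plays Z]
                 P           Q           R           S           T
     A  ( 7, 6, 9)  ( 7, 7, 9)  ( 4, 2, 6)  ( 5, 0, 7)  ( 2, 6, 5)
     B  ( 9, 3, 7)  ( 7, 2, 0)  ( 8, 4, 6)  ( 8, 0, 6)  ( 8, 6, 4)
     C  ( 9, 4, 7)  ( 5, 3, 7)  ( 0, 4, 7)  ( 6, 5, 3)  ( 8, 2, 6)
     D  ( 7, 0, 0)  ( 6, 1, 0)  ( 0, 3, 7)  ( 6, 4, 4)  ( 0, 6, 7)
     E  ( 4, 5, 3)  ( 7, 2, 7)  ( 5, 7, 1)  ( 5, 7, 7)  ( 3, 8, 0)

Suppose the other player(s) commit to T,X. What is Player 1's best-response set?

u_1(A vs T,X) = 1
u_1(B vs T,X) = 3
u_1(C vs T,X) = 5
u_1(D vs T,X) = 6
u_1(E vs T,X) = 5
max payoff 6 at {D}

argmax u_1 = {D}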